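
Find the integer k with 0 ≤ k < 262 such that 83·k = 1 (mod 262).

Apply the Euclidean algorithm and back-substitute:
262 = 3·83 + 13
83 = 6·13 + 5
13 = 2·5 + 3
5 = 1·3 + 2
3 = 1·2 + 1
2 = 2·1 + 0
gcd(83, 262) = 1, so the inverse exists.
Bézout: 1 = 32·262 − 101·83.
So 83⁻¹ ≡ −101 ≡ 161 (mod 262).

161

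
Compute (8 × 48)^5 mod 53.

8 × 48 = 384 ≡ 13 (mod 53)
(13)^5 ≡ 28 (mod 53)

28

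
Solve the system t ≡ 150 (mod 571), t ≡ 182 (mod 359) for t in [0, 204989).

571⁻¹ mod 359: 571·232 ≡ 1 (mod 359), so 571⁻¹ ≡ 232.
t = 150 + 571·((182 − 150)·232 mod 359) = 150 + 571·244 = 139474.

139474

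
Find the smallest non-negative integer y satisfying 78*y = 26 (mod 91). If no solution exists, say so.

5

gcd(78, 91) = 13, and 13 | 26, so solutions exist.
Divide through by 13: 6*y = 2 (mod 7).
6⁻¹ ≡ 6 (mod 7).
y ≡ 6*2 ≡ 5 (mod 7).
The smallest non-negative solution is y = 5.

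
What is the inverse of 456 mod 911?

2

By the extended Euclidean algorithm:
911 = 1*456 + 455
456 = 1*455 + 1
455 = 455*1 + 0
gcd(456, 911) = 1, so the inverse exists.
Back-substitute for 1:
1 = 1*456 − 1*455
  = −1*911 + 2*456
So 456⁻¹ ≡ 2 (mod 911).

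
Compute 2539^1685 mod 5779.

By square-and-multiply:
2539^1 ≡ 2539 (mod 5779)
2539^2 ≡ 2539^2 = 6446521 ≡ 2936 (mod 5779)
2539^4 ≡ 2936^2 = 8620096 ≡ 3607 (mod 5779)
2539^8 ≡ 3607^2 = 13010449 ≡ 1920 (mod 5779)
2539^16 ≡ 1920^2 = 3686400 ≡ 5177 (mod 5779)
2539^32 ≡ 5177^2 = 26801329 ≡ 4106 (mod 5779)
2539^64 ≡ 4106^2 = 16859236 ≡ 1893 (mod 5779)
2539^128 ≡ 1893^2 = 3583449 ≡ 469 (mod 5779)
2539^256 ≡ 469^2 = 219961 ≡ 359 (mod 5779)
2539^512 ≡ 359^2 = 128881 ≡ 1743 (mod 5779)
2539^1024 ≡ 1743^2 = 3038049 ≡ 4074 (mod 5779)
2539^1685 = 2539^1024 * 2539^512 * 2539^128 * 2539^16 * 2539^4 * 2539^1 ≡ 4074 * 1743 * 469 * 5177 * 3607 * 2539 (mod 5779).
Accumulate the product:
4074 * 1743 = 7100982 ≡ 4370
4370 * 469 = 2049530 ≡ 3764
3764 * 5177 = 19486228 ≡ 5219
5219 * 3607 = 18824933 ≡ 2730
2730 * 2539 = 6931470 ≡ 2449

2449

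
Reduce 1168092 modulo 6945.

1168092 = 168·6945 + 1332, so 1168092 ≡ 1332 (mod 6945).

1332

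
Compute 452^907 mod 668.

907 in binary is 1110001011, i.e. 907 = 512 + 256 + 128 + 8 + 2 + 1.
452^1 ≡ 452 (mod 668)
452^2 ≡ 452^2 = 204304 ≡ 564 (mod 668)
452^4 ≡ 564^2 = 318096 ≡ 128 (mod 668)
452^8 ≡ 128^2 = 16384 ≡ 352 (mod 668)
452^16 ≡ 352^2 = 123904 ≡ 324 (mod 668)
452^32 ≡ 324^2 = 104976 ≡ 100 (mod 668)
452^64 ≡ 100^2 = 10000 ≡ 648 (mod 668)
452^128 ≡ 648^2 = 419904 ≡ 400 (mod 668)
452^256 ≡ 400^2 = 160000 ≡ 348 (mod 668)
452^512 ≡ 348^2 = 121104 ≡ 196 (mod 668)
452^907 = 452^512 × 452^256 × 452^128 × 452^8 × 452^2 × 452^1 ≡ 196 × 348 × 400 × 352 × 564 × 452 (mod 668).
Accumulate the product:
196 × 348 = 68208 ≡ 72
72 × 400 = 28800 ≡ 76
76 × 352 = 26752 ≡ 32
32 × 564 = 18048 ≡ 12
12 × 452 = 5424 ≡ 80

80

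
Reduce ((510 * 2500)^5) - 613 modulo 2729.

510 * 2500 = 1275000 ≡ 557 (mod 2729)
(557)^5 ≡ 77 (mod 2729)
77 - 613 = -536 ≡ 2193 (mod 2729)

2193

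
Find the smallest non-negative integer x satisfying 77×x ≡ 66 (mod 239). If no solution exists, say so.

gcd(77, 239) = 1, so a unique solution mod 239 exists.
77⁻¹ ≡ 149 (mod 239).
x ≡ 149×66 ≡ 35 (mod 239).

35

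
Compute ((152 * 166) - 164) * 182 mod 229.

9

152 * 166 = 25232 ≡ 42 (mod 229)
42 - 164 = -122 ≡ 107 (mod 229)
107 * 182 = 19474 ≡ 9 (mod 229)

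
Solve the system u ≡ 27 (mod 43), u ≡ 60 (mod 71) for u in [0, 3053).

2048

43⁻¹ mod 71: 43*38 ≡ 1 (mod 71), so 43⁻¹ ≡ 38.
u = 27 + 43*((60 − 27)*38 mod 71) = 27 + 43*47 = 2048.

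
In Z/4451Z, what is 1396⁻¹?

Apply the Euclidean algorithm and back-substitute:
4451 = 3*1396 + 263
1396 = 5*263 + 81
263 = 3*81 + 20
81 = 4*20 + 1
20 = 20*1 + 0
gcd(1396, 4451) = 1, so the inverse exists.
Bézout: 1 = −69*4451 + 220*1396.
So 1396⁻¹ ≡ 220 (mod 4451).

220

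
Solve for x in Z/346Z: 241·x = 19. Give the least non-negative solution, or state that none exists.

gcd(241, 346) = 1, so a unique solution mod 346 exists.
241⁻¹ ≡ 201 (mod 346).
x ≡ 201·19 ≡ 13 (mod 346).

13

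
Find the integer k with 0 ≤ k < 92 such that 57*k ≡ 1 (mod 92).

Apply the Euclidean algorithm and back-substitute:
92 = 1×57 + 35
57 = 1×35 + 22
35 = 1×22 + 13
22 = 1×13 + 9
13 = 1×9 + 4
9 = 2×4 + 1
4 = 4×1 + 0
gcd(57, 92) = 1, so the inverse exists.
Bézout: 1 = −13×92 + 21×57.
So 57⁻¹ ≡ 21 (mod 92).

21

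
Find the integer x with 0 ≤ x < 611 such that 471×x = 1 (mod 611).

Run the extended Euclidean algorithm:
611 = 1*471 + 140
471 = 3*140 + 51
140 = 2*51 + 38
51 = 1*38 + 13
38 = 2*13 + 12
13 = 1*12 + 1
12 = 12*1 + 0
gcd(471, 611) = 1, so the inverse exists.
Back-substitute for 1:
1 = 1*13 − 1*12
  = −1*38 + 3*13
  = 3*51 − 4*38
  = −4*140 + 11*51
  = 11*471 − 37*140
  = −37*611 + 48*471
So 471⁻¹ ≡ 48 (mod 611).

48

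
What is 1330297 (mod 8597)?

6359

1330297 = 154*8597 + 6359, so 1330297 ≡ 6359 (mod 8597).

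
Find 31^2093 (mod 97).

Compute successive squares:
2093 in binary is 100000101101, i.e. 2093 = 2048 + 32 + 8 + 4 + 1.
31^1 ≡ 31 (mod 97)
31^2 ≡ 31^2 = 961 ≡ 88 (mod 97)
31^4 ≡ 88^2 = 7744 ≡ 81 (mod 97)
31^8 ≡ 81^2 = 6561 ≡ 62 (mod 97)
31^16 ≡ 62^2 = 3844 ≡ 61 (mod 97)
31^32 ≡ 61^2 = 3721 ≡ 35 (mod 97)
31^64 ≡ 35^2 = 1225 ≡ 61 (mod 97)
31^128 ≡ 61^2 = 3721 ≡ 35 (mod 97)
31^256 ≡ 35^2 = 1225 ≡ 61 (mod 97)
31^512 ≡ 61^2 = 3721 ≡ 35 (mod 97)
31^1024 ≡ 35^2 = 1225 ≡ 61 (mod 97)
31^2048 ≡ 61^2 = 3721 ≡ 35 (mod 97)
31^2093 = 31^2048 × 31^32 × 31^8 × 31^4 × 31^1 ≡ 35 × 35 × 62 × 81 × 31 (mod 97).
Accumulate the product:
35 × 35 = 1225 ≡ 61
61 × 62 = 3782 ≡ 96
96 × 81 = 7776 ≡ 16
16 × 31 = 496 ≡ 11

11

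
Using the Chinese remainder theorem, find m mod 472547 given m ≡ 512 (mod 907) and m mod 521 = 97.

907⁻¹ mod 521: 907·274 ≡ 1 (mod 521), so 907⁻¹ ≡ 274.
m = 512 + 907·((97 − 512)·274 mod 521) = 512 + 907·389 = 353335.
Check: 353335 mod 907 = 512, 353335 mod 521 = 97. ✓

353335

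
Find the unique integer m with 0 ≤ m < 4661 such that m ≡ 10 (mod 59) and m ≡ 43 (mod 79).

59⁻¹ mod 79: 59×75 ≡ 1 (mod 79), so 59⁻¹ ≡ 75.
m = 10 + 59×((43 − 10)×75 mod 79) = 10 + 59×26 = 1544.

1544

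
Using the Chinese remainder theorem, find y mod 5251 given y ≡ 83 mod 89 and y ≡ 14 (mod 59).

89⁻¹ mod 59: 89*2 ≡ 1 (mod 59), so 89⁻¹ ≡ 2.
y = 83 + 89*((14 − 83)*2 mod 59) = 83 + 89*39 = 3554.

3554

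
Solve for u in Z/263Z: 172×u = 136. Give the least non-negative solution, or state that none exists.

117

gcd(172, 263) = 1, so a unique solution mod 263 exists.
172⁻¹ ≡ 26 (mod 263).
u ≡ 26×136 ≡ 117 (mod 263).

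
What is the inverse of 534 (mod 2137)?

2137 = 4·534 + 1
534 = 534·1 + 0
gcd(534, 2137) = 1, so the inverse exists.
Back-substitute for 1:
1 = 1·2137 − 4·534
So 534⁻¹ ≡ −4 ≡ 2133 (mod 2137).

2133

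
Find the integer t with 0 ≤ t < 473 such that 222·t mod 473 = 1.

473 = 2·222 + 29
222 = 7·29 + 19
29 = 1·19 + 10
19 = 1·10 + 9
10 = 1·9 + 1
9 = 9·1 + 0
gcd(222, 473) = 1, so the inverse exists.
Bézout: 1 = 23·473 − 49·222.
So 222⁻¹ ≡ −49 ≡ 424 (mod 473).

424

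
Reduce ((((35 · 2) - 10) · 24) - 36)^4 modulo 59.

35 · 2 = 70 ≡ 11 (mod 59)
11 - 10 = 1
1 · 24 = 24
24 - 36 = -12 ≡ 47 (mod 59)
(47)^4 ≡ 27 (mod 59)

27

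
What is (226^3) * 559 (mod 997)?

537

(226)^3 ≡ 907 (mod 997)
907 * 559 = 507013 ≡ 537 (mod 997)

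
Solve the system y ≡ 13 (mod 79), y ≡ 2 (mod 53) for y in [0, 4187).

79⁻¹ mod 53: 79×51 ≡ 1 (mod 53), so 79⁻¹ ≡ 51.
y = 13 + 79×((2 − 13)×51 mod 53) = 13 + 79×22 = 1751.

1751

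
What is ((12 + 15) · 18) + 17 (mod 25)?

3

12 + 15 = 27 ≡ 2 (mod 25)
2 · 18 = 36 ≡ 11 (mod 25)
11 + 17 = 28 ≡ 3 (mod 25)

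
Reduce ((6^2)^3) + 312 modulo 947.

(6)^2 ≡ 36 (mod 947)
(36)^3 ≡ 253 (mod 947)
253 + 312 = 565

565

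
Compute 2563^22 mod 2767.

1100

2563^1 ≡ 2563 (mod 2767)
2563^2 ≡ 2563^2 = 6568969 ≡ 111 (mod 2767)
2563^4 ≡ 111^2 = 12321 ≡ 1253 (mod 2767)
2563^8 ≡ 1253^2 = 1570009 ≡ 1120 (mod 2767)
2563^16 ≡ 1120^2 = 1254400 ≡ 949 (mod 2767)
2563^22 = 2563^16 * 2563^4 * 2563^2 ≡ 949 * 1253 * 111 (mod 2767).
Accumulate the product:
949 * 1253 = 1189097 ≡ 2054
2054 * 111 = 227994 ≡ 1100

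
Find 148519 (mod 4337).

148519 = 34×4337 + 1061, so 148519 ≡ 1061 (mod 4337).

1061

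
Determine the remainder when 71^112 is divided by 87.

1

Using repeated squaring:
112 in binary is 1110000, i.e. 112 = 64 + 32 + 16.
71^1 ≡ 71 (mod 87)
71^2 ≡ 71^2 = 5041 ≡ 82 (mod 87)
71^4 ≡ 82^2 = 6724 ≡ 25 (mod 87)
71^8 ≡ 25^2 = 625 ≡ 16 (mod 87)
71^16 ≡ 16^2 = 256 ≡ 82 (mod 87)
71^32 ≡ 82^2 = 6724 ≡ 25 (mod 87)
71^64 ≡ 25^2 = 625 ≡ 16 (mod 87)
71^112 = 71^64 · 71^32 · 71^16 ≡ 16 · 25 · 82 (mod 87).
Accumulate the product:
16 · 25 = 400 ≡ 52
52 · 82 = 4264 ≡ 1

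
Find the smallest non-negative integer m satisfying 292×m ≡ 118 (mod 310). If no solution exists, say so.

114

gcd(292, 310) = 2, and 2 | 118, so solutions exist.
Divide through by 2: 146×m ≡ 59 mod 155.
146⁻¹ ≡ 86 (mod 155).
m ≡ 86×59 ≡ 114 (mod 155).
The smallest non-negative solution is m = 114.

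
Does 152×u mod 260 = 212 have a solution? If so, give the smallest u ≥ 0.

51

gcd(152, 260) = 4, and 4 | 212, so solutions exist.
Divide through by 4: 38×u ≡ 53 (mod 65).
38⁻¹ ≡ 12 (mod 65).
u ≡ 12×53 ≡ 51 (mod 65).
The smallest non-negative solution is u = 51.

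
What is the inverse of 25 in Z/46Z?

35

Run the extended Euclidean algorithm:
46 = 1×25 + 21
25 = 1×21 + 4
21 = 5×4 + 1
4 = 4×1 + 0
gcd(25, 46) = 1, so the inverse exists.
Bézout: 1 = 6×46 − 11×25.
So 25⁻¹ ≡ −11 ≡ 35 (mod 46).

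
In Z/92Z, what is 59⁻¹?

39

92 = 1*59 + 33
59 = 1*33 + 26
33 = 1*26 + 7
26 = 3*7 + 5
7 = 1*5 + 2
5 = 2*2 + 1
2 = 2*1 + 0
gcd(59, 92) = 1, so the inverse exists.
Bézout: 1 = −25*92 + 39*59.
So 59⁻¹ ≡ 39 (mod 92).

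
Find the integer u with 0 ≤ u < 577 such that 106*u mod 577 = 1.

49

Apply the Euclidean algorithm and back-substitute:
577 = 5×106 + 47
106 = 2×47 + 12
47 = 3×12 + 11
12 = 1×11 + 1
11 = 11×1 + 0
gcd(106, 577) = 1, so the inverse exists.
Bézout: 1 = −9×577 + 49×106.
So 106⁻¹ ≡ 49 (mod 577).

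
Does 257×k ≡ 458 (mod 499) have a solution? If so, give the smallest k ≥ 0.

427

gcd(257, 499) = 1, so a unique solution mod 499 exists.
257⁻¹ ≡ 233 (mod 499).
k ≡ 233×458 ≡ 427 (mod 499).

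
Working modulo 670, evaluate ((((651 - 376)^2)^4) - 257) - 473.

651 - 376 = 275
(275)^2 ≡ 585 (mod 670)
(585)^4 ≡ 255 (mod 670)
255 - 257 = -2 ≡ 668 (mod 670)
668 - 473 = 195

195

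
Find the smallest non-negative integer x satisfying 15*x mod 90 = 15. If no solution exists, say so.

1

gcd(15, 90) = 15, and 15 | 15, so solutions exist.
Divide through by 15: 1*x ≡ 1 mod 6.
1⁻¹ ≡ 1 (mod 6).
x ≡ 1*1 ≡ 1 (mod 6).
The smallest non-negative solution is x = 1.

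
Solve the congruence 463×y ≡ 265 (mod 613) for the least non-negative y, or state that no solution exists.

gcd(463, 613) = 1, so a unique solution mod 613 exists.
463⁻¹ ≡ 519 (mod 613).
y ≡ 519×265 ≡ 223 (mod 613).

223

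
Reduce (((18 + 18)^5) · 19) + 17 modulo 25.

18 + 18 = 36 ≡ 11 (mod 25)
(11)^5 ≡ 1 (mod 25)
1 · 19 = 19
19 + 17 = 36 ≡ 11 (mod 25)

11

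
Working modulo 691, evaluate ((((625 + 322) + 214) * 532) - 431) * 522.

625 + 322 = 947 ≡ 256 (mod 691)
256 + 214 = 470
470 * 532 = 250040 ≡ 589 (mod 691)
589 - 431 = 158
158 * 522 = 82476 ≡ 247 (mod 691)

247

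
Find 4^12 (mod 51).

1

12 in binary is 1100, i.e. 12 = 8 + 4.
4^1 ≡ 4 (mod 51)
4^2 ≡ 4^2 = 16 (mod 51)
4^4 ≡ 16^2 = 256 ≡ 1 (mod 51)
4^8 ≡ 1^2 = 1 (mod 51)
4^12 = 4^8 · 4^4 ≡ 1 · 1 (mod 51).
1 · 1 = 1 ≡ 1 (mod 51).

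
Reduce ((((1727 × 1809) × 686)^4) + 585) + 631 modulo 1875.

1727 × 1809 = 3124143 ≡ 393 (mod 1875)
393 × 686 = 269598 ≡ 1473 (mod 1875)
(1473)^4 ≡ 1566 (mod 1875)
1566 + 585 = 2151 ≡ 276 (mod 1875)
276 + 631 = 907

907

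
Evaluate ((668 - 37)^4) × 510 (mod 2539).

1893

668 - 37 = 631
(631)^4 ≡ 168 (mod 2539)
168 × 510 = 85680 ≡ 1893 (mod 2539)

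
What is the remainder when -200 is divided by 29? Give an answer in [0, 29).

3

-200 = -7*29 + 3, so -200 ≡ 3 (mod 29).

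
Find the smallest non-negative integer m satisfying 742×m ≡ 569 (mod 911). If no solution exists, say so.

471

gcd(742, 911) = 1, so a unique solution mod 911 exists.
742⁻¹ ≡ 566 (mod 911).
m ≡ 566×569 ≡ 471 (mod 911).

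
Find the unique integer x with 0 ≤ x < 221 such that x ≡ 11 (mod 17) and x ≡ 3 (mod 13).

17⁻¹ mod 13: 17*10 ≡ 1 (mod 13), so 17⁻¹ ≡ 10.
x = 11 + 17*((3 − 11)*10 mod 13) = 11 + 17*11 = 198.

198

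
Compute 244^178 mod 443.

369

178 in binary is 10110010, i.e. 178 = 128 + 32 + 16 + 2.
244^1 ≡ 244 (mod 443)
244^2 ≡ 244^2 = 59536 ≡ 174 (mod 443)
244^4 ≡ 174^2 = 30276 ≡ 152 (mod 443)
244^8 ≡ 152^2 = 23104 ≡ 68 (mod 443)
244^16 ≡ 68^2 = 4624 ≡ 194 (mod 443)
244^32 ≡ 194^2 = 37636 ≡ 424 (mod 443)
244^64 ≡ 424^2 = 179776 ≡ 361 (mod 443)
244^128 ≡ 361^2 = 130321 ≡ 79 (mod 443)
244^178 = 244^128 · 244^32 · 244^16 · 244^2 ≡ 79 · 424 · 194 · 174 (mod 443).
Accumulate the product:
79 · 424 = 33496 ≡ 271
271 · 194 = 52574 ≡ 300
300 · 174 = 52200 ≡ 369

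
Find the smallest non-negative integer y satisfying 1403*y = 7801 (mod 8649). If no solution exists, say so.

3242

gcd(1403, 8649) = 1, so a unique solution mod 8649 exists.
1403⁻¹ ≡ 2546 (mod 8649).
y ≡ 2546*7801 ≡ 3242 (mod 8649).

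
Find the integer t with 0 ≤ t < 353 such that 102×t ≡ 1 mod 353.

Run the extended Euclidean algorithm:
353 = 3×102 + 47
102 = 2×47 + 8
47 = 5×8 + 7
8 = 1×7 + 1
7 = 7×1 + 0
gcd(102, 353) = 1, so the inverse exists.
Back-substitute for 1:
1 = 1×8 − 1×7
  = −1×47 + 6×8
  = 6×102 − 13×47
  = −13×353 + 45×102
So 102⁻¹ ≡ 45 (mod 353).

45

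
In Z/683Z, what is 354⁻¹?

164

683 = 1·354 + 329
354 = 1·329 + 25
329 = 13·25 + 4
25 = 6·4 + 1
4 = 4·1 + 0
gcd(354, 683) = 1, so the inverse exists.
Back-substitute for 1:
1 = 1·25 − 6·4
  = −6·329 + 79·25
  = 79·354 − 85·329
  = −85·683 + 164·354
So 354⁻¹ ≡ 164 (mod 683).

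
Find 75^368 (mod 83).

Using repeated squaring:
368 in binary is 101110000, i.e. 368 = 256 + 64 + 32 + 16.
75^1 ≡ 75 (mod 83)
75^2 ≡ 75^2 = 5625 ≡ 64 (mod 83)
75^4 ≡ 64^2 = 4096 ≡ 29 (mod 83)
75^8 ≡ 29^2 = 841 ≡ 11 (mod 83)
75^16 ≡ 11^2 = 121 ≡ 38 (mod 83)
75^32 ≡ 38^2 = 1444 ≡ 33 (mod 83)
75^64 ≡ 33^2 = 1089 ≡ 10 (mod 83)
75^128 ≡ 10^2 = 100 ≡ 17 (mod 83)
75^256 ≡ 17^2 = 289 ≡ 40 (mod 83)
75^368 = 75^256 * 75^64 * 75^32 * 75^16 ≡ 40 * 10 * 33 * 38 (mod 83).
Accumulate the product:
40 * 10 = 400 ≡ 68
68 * 33 = 2244 ≡ 3
3 * 38 = 114 ≡ 31

31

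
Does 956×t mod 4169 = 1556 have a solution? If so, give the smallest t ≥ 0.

gcd(956, 4169) = 1, so a unique solution mod 4169 exists.
956⁻¹ ≡ 1583 (mod 4169).
t ≡ 1583×1556 ≡ 3438 (mod 4169).

3438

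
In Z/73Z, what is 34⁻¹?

By the extended Euclidean algorithm:
73 = 2×34 + 5
34 = 6×5 + 4
5 = 1×4 + 1
4 = 4×1 + 0
gcd(34, 73) = 1, so the inverse exists.
Back-substitute for 1:
1 = 1×5 − 1×4
  = −1×34 + 7×5
  = 7×73 − 15×34
So 34⁻¹ ≡ −15 ≡ 58 (mod 73).

58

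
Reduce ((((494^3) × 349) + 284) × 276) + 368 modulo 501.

410

(494)^3 ≡ 158 (mod 501)
158 × 349 = 55142 ≡ 32 (mod 501)
32 + 284 = 316
316 × 276 = 87216 ≡ 42 (mod 501)
42 + 368 = 410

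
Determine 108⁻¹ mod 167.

Run the extended Euclidean algorithm:
167 = 1×108 + 59
108 = 1×59 + 49
59 = 1×49 + 10
49 = 4×10 + 9
10 = 1×9 + 1
9 = 9×1 + 0
gcd(108, 167) = 1, so the inverse exists.
Bézout: 1 = 11×167 − 17×108.
So 108⁻¹ ≡ −17 ≡ 150 (mod 167).

150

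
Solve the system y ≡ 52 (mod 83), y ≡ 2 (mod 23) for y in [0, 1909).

83⁻¹ mod 23: 83·5 ≡ 1 (mod 23), so 83⁻¹ ≡ 5.
y = 52 + 83·((2 − 52)·5 mod 23) = 52 + 83·3 = 301.

301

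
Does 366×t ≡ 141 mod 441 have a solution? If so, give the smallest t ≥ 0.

4

gcd(366, 441) = 3, and 3 | 141, so solutions exist.
Divide through by 3: 122×t mod 147 = 47.
122⁻¹ ≡ 47 (mod 147).
t ≡ 47×47 ≡ 4 (mod 147).
The smallest non-negative solution is t = 4.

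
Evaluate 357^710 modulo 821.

28

Compute successive squares:
710 in binary is 1011000110, i.e. 710 = 512 + 128 + 64 + 4 + 2.
357^1 ≡ 357 (mod 821)
357^2 ≡ 357^2 = 127449 ≡ 194 (mod 821)
357^4 ≡ 194^2 = 37636 ≡ 691 (mod 821)
357^8 ≡ 691^2 = 477481 ≡ 480 (mod 821)
357^16 ≡ 480^2 = 230400 ≡ 520 (mod 821)
357^32 ≡ 520^2 = 270400 ≡ 291 (mod 821)
357^64 ≡ 291^2 = 84681 ≡ 118 (mod 821)
357^128 ≡ 118^2 = 13924 ≡ 788 (mod 821)
357^256 ≡ 788^2 = 620944 ≡ 268 (mod 821)
357^512 ≡ 268^2 = 71824 ≡ 397 (mod 821)
357^710 = 357^512 · 357^128 · 357^64 · 357^4 · 357^2 ≡ 397 · 788 · 118 · 691 · 194 (mod 821).
Accumulate the product:
397 · 788 = 312836 ≡ 35
35 · 118 = 4130 ≡ 25
25 · 691 = 17275 ≡ 34
34 · 194 = 6596 ≡ 28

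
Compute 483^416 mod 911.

By square-and-multiply:
416 in binary is 110100000, i.e. 416 = 256 + 128 + 32.
483^1 ≡ 483 (mod 911)
483^2 ≡ 483^2 = 233289 ≡ 73 (mod 911)
483^4 ≡ 73^2 = 5329 ≡ 774 (mod 911)
483^8 ≡ 774^2 = 599076 ≡ 549 (mod 911)
483^16 ≡ 549^2 = 301401 ≡ 771 (mod 911)
483^32 ≡ 771^2 = 594441 ≡ 469 (mod 911)
483^64 ≡ 469^2 = 219961 ≡ 410 (mod 911)
483^128 ≡ 410^2 = 168100 ≡ 476 (mod 911)
483^256 ≡ 476^2 = 226576 ≡ 648 (mod 911)
483^416 = 483^256 · 483^128 · 483^32 ≡ 648 · 476 · 469 (mod 911).
Accumulate the product:
648 · 476 = 308448 ≡ 530
530 · 469 = 248570 ≡ 778

778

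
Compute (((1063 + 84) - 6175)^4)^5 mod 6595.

1063 + 84 = 1147
1147 - 6175 = -5028 ≡ 1567 (mod 6595)
(1567)^4 ≡ 1701 (mod 6595)
(1701)^5 ≡ 4351 (mod 6595)

4351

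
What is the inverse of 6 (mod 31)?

31 = 5*6 + 1
6 = 6*1 + 0
gcd(6, 31) = 1, so the inverse exists.
Bézout: 1 = 1*31 − 5*6.
So 6⁻¹ ≡ −5 ≡ 26 (mod 31).

26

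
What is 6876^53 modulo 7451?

521

Using repeated squaring:
53 in binary is 110101, i.e. 53 = 32 + 16 + 4 + 1.
6876^1 ≡ 6876 (mod 7451)
6876^2 ≡ 6876^2 = 47279376 ≡ 2781 (mod 7451)
6876^4 ≡ 2781^2 = 7733961 ≡ 7274 (mod 7451)
6876^8 ≡ 7274^2 = 52911076 ≡ 1525 (mod 7451)
6876^16 ≡ 1525^2 = 2325625 ≡ 913 (mod 7451)
6876^32 ≡ 913^2 = 833569 ≡ 6508 (mod 7451)
6876^53 = 6876^32 · 6876^16 · 6876^4 · 6876^1 ≡ 6508 · 913 · 7274 · 6876 (mod 7451).
Accumulate the product:
6508 · 913 = 5941804 ≡ 3357
3357 · 7274 = 24418818 ≡ 1891
1891 · 6876 = 13002516 ≡ 521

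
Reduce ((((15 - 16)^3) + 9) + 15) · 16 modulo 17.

15 - 16 = -1 ≡ 16 (mod 17)
(16)^3 ≡ 16 (mod 17)
16 + 9 = 25 ≡ 8 (mod 17)
8 + 15 = 23 ≡ 6 (mod 17)
6 · 16 = 96 ≡ 11 (mod 17)

11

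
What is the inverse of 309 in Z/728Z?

728 = 2*309 + 110
309 = 2*110 + 89
110 = 1*89 + 21
89 = 4*21 + 5
21 = 4*5 + 1
5 = 5*1 + 0
gcd(309, 728) = 1, so the inverse exists.
Bézout: 1 = 59*728 − 139*309.
So 309⁻¹ ≡ −139 ≡ 589 (mod 728).

589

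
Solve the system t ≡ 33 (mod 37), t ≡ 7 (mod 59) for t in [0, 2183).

37⁻¹ mod 59: 37*8 ≡ 1 (mod 59), so 37⁻¹ ≡ 8.
t = 33 + 37*((7 − 33)*8 mod 59) = 33 + 37*28 = 1069.
Check: 1069 mod 37 = 33, 1069 mod 59 = 7. ✓

1069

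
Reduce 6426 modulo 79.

6426 = 81·79 + 27, so 6426 ≡ 27 (mod 79).

27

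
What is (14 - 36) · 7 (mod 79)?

14 - 36 = -22 ≡ 57 (mod 79)
57 · 7 = 399 ≡ 4 (mod 79)

4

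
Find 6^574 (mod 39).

574 in binary is 1000111110, i.e. 574 = 512 + 32 + 16 + 8 + 4 + 2.
6^1 ≡ 6 (mod 39)
6^2 ≡ 6^2 = 36 (mod 39)
6^4 ≡ 36^2 = 1296 ≡ 9 (mod 39)
6^8 ≡ 9^2 = 81 ≡ 3 (mod 39)
6^16 ≡ 3^2 = 9 (mod 39)
6^32 ≡ 9^2 = 81 ≡ 3 (mod 39)
6^64 ≡ 3^2 = 9 (mod 39)
6^128 ≡ 9^2 = 81 ≡ 3 (mod 39)
6^256 ≡ 3^2 = 9 (mod 39)
6^512 ≡ 9^2 = 81 ≡ 3 (mod 39)
6^574 = 6^512 × 6^32 × 6^16 × 6^8 × 6^4 × 6^2 ≡ 3 × 3 × 9 × 3 × 9 × 36 (mod 39).
Accumulate the product:
3 × 3 = 9
9 × 9 = 81 ≡ 3
3 × 3 = 9
9 × 9 = 81 ≡ 3
3 × 36 = 108 ≡ 30

30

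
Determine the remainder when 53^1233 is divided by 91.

Using repeated squaring:
53^1 ≡ 53 (mod 91)
53^2 ≡ 53^2 = 2809 ≡ 79 (mod 91)
53^4 ≡ 79^2 = 6241 ≡ 53 (mod 91)
53^8 ≡ 53^2 = 2809 ≡ 79 (mod 91)
53^16 ≡ 79^2 = 6241 ≡ 53 (mod 91)
53^32 ≡ 53^2 = 2809 ≡ 79 (mod 91)
53^64 ≡ 79^2 = 6241 ≡ 53 (mod 91)
53^128 ≡ 53^2 = 2809 ≡ 79 (mod 91)
53^256 ≡ 79^2 = 6241 ≡ 53 (mod 91)
53^512 ≡ 53^2 = 2809 ≡ 79 (mod 91)
53^1024 ≡ 79^2 = 6241 ≡ 53 (mod 91)
53^1233 = 53^1024 × 53^128 × 53^64 × 53^16 × 53^1 ≡ 53 × 79 × 53 × 53 × 53 (mod 91).
Accumulate the product:
53 × 79 = 4187 ≡ 1
1 × 53 = 53
53 × 53 = 2809 ≡ 79
79 × 53 = 4187 ≡ 1

1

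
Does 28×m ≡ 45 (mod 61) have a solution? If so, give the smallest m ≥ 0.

gcd(28, 61) = 1, so a unique solution mod 61 exists.
28⁻¹ ≡ 24 (mod 61).
m ≡ 24×45 ≡ 43 (mod 61).

43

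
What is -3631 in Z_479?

-3631 = -8×479 + 201, so -3631 ≡ 201 (mod 479).

201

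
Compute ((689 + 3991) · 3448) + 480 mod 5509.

689 + 3991 = 4680
4680 · 3448 = 16136640 ≡ 779 (mod 5509)
779 + 480 = 1259

1259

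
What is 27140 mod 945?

680

27140 = 28·945 + 680, so 27140 ≡ 680 (mod 945).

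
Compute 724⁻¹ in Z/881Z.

881 = 1×724 + 157
724 = 4×157 + 96
157 = 1×96 + 61
96 = 1×61 + 35
61 = 1×35 + 26
35 = 1×26 + 9
26 = 2×9 + 8
9 = 1×8 + 1
8 = 8×1 + 0
gcd(724, 881) = 1, so the inverse exists.
Bézout: 1 = −83×881 + 101×724.
So 724⁻¹ ≡ 101 (mod 881).

101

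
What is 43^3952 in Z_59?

51

3952 in binary is 111101110000, i.e. 3952 = 2048 + 1024 + 512 + 256 + 64 + 32 + 16.
43^1 ≡ 43 (mod 59)
43^2 ≡ 43^2 = 1849 ≡ 20 (mod 59)
43^4 ≡ 20^2 = 400 ≡ 46 (mod 59)
43^8 ≡ 46^2 = 2116 ≡ 51 (mod 59)
43^16 ≡ 51^2 = 2601 ≡ 5 (mod 59)
43^32 ≡ 5^2 = 25 (mod 59)
43^64 ≡ 25^2 = 625 ≡ 35 (mod 59)
43^128 ≡ 35^2 = 1225 ≡ 45 (mod 59)
43^256 ≡ 45^2 = 2025 ≡ 19 (mod 59)
43^512 ≡ 19^2 = 361 ≡ 7 (mod 59)
43^1024 ≡ 7^2 = 49 (mod 59)
43^2048 ≡ 49^2 = 2401 ≡ 41 (mod 59)
43^3952 = 43^2048 · 43^1024 · 43^512 · 43^256 · 43^64 · 43^32 · 43^16 ≡ 41 · 49 · 7 · 19 · 35 · 25 · 5 (mod 59).
Accumulate the product:
41 · 49 = 2009 ≡ 3
3 · 7 = 21
21 · 19 = 399 ≡ 45
45 · 35 = 1575 ≡ 41
41 · 25 = 1025 ≡ 22
22 · 5 = 110 ≡ 51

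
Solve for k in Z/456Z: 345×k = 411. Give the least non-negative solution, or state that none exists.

99

gcd(345, 456) = 3, and 3 | 411, so solutions exist.
Divide through by 3: 115×k = 137 (mod 152).
115⁻¹ ≡ 115 (mod 152).
k ≡ 115×137 ≡ 99 (mod 152).
The smallest non-negative solution is k = 99.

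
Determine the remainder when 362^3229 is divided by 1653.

989

Using repeated squaring:
3229 in binary is 110010011101, i.e. 3229 = 2048 + 1024 + 128 + 16 + 8 + 4 + 1.
362^1 ≡ 362 (mod 1653)
362^2 ≡ 362^2 = 131044 ≡ 457 (mod 1653)
362^4 ≡ 457^2 = 208849 ≡ 571 (mod 1653)
362^8 ≡ 571^2 = 326041 ≡ 400 (mod 1653)
362^16 ≡ 400^2 = 160000 ≡ 1312 (mod 1653)
362^32 ≡ 1312^2 = 1721344 ≡ 571 (mod 1653)
362^64 ≡ 571^2 = 326041 ≡ 400 (mod 1653)
362^128 ≡ 400^2 = 160000 ≡ 1312 (mod 1653)
362^256 ≡ 1312^2 = 1721344 ≡ 571 (mod 1653)
362^512 ≡ 571^2 = 326041 ≡ 400 (mod 1653)
362^1024 ≡ 400^2 = 160000 ≡ 1312 (mod 1653)
362^2048 ≡ 1312^2 = 1721344 ≡ 571 (mod 1653)
362^3229 = 362^2048 * 362^1024 * 362^128 * 362^16 * 362^8 * 362^4 * 362^1 ≡ 571 * 1312 * 1312 * 1312 * 400 * 571 * 362 (mod 1653).
Accumulate the product:
571 * 1312 = 749152 ≡ 343
343 * 1312 = 450016 ≡ 400
400 * 1312 = 524800 ≡ 799
799 * 400 = 319600 ≡ 571
571 * 571 = 326041 ≡ 400
400 * 362 = 144800 ≡ 989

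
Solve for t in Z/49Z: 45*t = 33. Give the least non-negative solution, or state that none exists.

4

gcd(45, 49) = 1, so a unique solution mod 49 exists.
45⁻¹ ≡ 12 (mod 49).
t ≡ 12*33 ≡ 4 (mod 49).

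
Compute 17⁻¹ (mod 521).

92

521 = 30×17 + 11
17 = 1×11 + 6
11 = 1×6 + 5
6 = 1×5 + 1
5 = 5×1 + 0
gcd(17, 521) = 1, so the inverse exists.
Bézout: 1 = −3×521 + 92×17.
So 17⁻¹ ≡ 92 (mod 521).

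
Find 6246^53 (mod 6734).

3980

53 in binary is 110101, i.e. 53 = 32 + 16 + 4 + 1.
6246^1 ≡ 6246 (mod 6734)
6246^2 ≡ 6246^2 = 39012516 ≡ 2454 (mod 6734)
6246^4 ≡ 2454^2 = 6022116 ≡ 1920 (mod 6734)
6246^8 ≡ 1920^2 = 3686400 ≡ 2902 (mod 6734)
6246^16 ≡ 2902^2 = 8421604 ≡ 4104 (mod 6734)
6246^32 ≡ 4104^2 = 16842816 ≡ 1082 (mod 6734)
6246^53 = 6246^32 × 6246^16 × 6246^4 × 6246^1 ≡ 1082 × 4104 × 1920 × 6246 (mod 6734).
Accumulate the product:
1082 × 4104 = 4440528 ≡ 2822
2822 × 1920 = 5418240 ≡ 4104
4104 × 6246 = 25633584 ≡ 3980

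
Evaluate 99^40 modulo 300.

Compute successive squares:
40 in binary is 101000, i.e. 40 = 32 + 8.
99^1 ≡ 99 (mod 300)
99^2 ≡ 99^2 = 9801 ≡ 201 (mod 300)
99^4 ≡ 201^2 = 40401 ≡ 201 (mod 300)
99^8 ≡ 201^2 = 40401 ≡ 201 (mod 300)
99^16 ≡ 201^2 = 40401 ≡ 201 (mod 300)
99^32 ≡ 201^2 = 40401 ≡ 201 (mod 300)
99^40 = 99^32 × 99^8 ≡ 201 × 201 (mod 300).
201 × 201 = 40401 ≡ 201 (mod 300).

201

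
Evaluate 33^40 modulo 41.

40 in binary is 101000, i.e. 40 = 32 + 8.
33^1 ≡ 33 (mod 41)
33^2 ≡ 33^2 = 1089 ≡ 23 (mod 41)
33^4 ≡ 23^2 = 529 ≡ 37 (mod 41)
33^8 ≡ 37^2 = 1369 ≡ 16 (mod 41)
33^16 ≡ 16^2 = 256 ≡ 10 (mod 41)
33^32 ≡ 10^2 = 100 ≡ 18 (mod 41)
33^40 = 33^32 * 33^8 ≡ 18 * 16 (mod 41).
18 * 16 = 288 ≡ 1 (mod 41).

1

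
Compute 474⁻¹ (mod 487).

412

Apply the Euclidean algorithm and back-substitute:
487 = 1*474 + 13
474 = 36*13 + 6
13 = 2*6 + 1
6 = 6*1 + 0
gcd(474, 487) = 1, so the inverse exists.
Back-substitute for 1:
1 = 1*13 − 2*6
  = −2*474 + 73*13
  = 73*487 − 75*474
So 474⁻¹ ≡ −75 ≡ 412 (mod 487).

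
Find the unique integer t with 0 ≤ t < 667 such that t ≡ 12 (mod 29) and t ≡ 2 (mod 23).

186

29⁻¹ mod 23: 29×4 ≡ 1 (mod 23), so 29⁻¹ ≡ 4.
t = 12 + 29×((2 − 12)×4 mod 23) = 12 + 29×6 = 186.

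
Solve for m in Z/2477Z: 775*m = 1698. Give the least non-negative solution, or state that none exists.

325

gcd(775, 2477) = 1, so a unique solution mod 2477 exists.
775⁻¹ ≡ 1157 (mod 2477).
m ≡ 1157*1698 ≡ 325 (mod 2477).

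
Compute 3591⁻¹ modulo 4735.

By the extended Euclidean algorithm:
4735 = 1×3591 + 1144
3591 = 3×1144 + 159
1144 = 7×159 + 31
159 = 5×31 + 4
31 = 7×4 + 3
4 = 1×3 + 1
3 = 3×1 + 0
gcd(3591, 4735) = 1, so the inverse exists.
Bézout: 1 = −926×4735 + 1221×3591.
So 3591⁻¹ ≡ 1221 (mod 4735).

1221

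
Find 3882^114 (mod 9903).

Compute successive squares:
114 in binary is 1110010, i.e. 114 = 64 + 32 + 16 + 2.
3882^1 ≡ 3882 (mod 9903)
3882^2 ≡ 3882^2 = 15069924 ≡ 7461 (mod 9903)
3882^4 ≡ 7461^2 = 55666521 ≡ 1758 (mod 9903)
3882^8 ≡ 1758^2 = 3090564 ≡ 828 (mod 9903)
3882^16 ≡ 828^2 = 685584 ≡ 2277 (mod 9903)
3882^32 ≡ 2277^2 = 5184729 ≡ 5460 (mod 9903)
3882^64 ≡ 5460^2 = 29811600 ≡ 3570 (mod 9903)
3882^114 = 3882^64 · 3882^32 · 3882^16 · 3882^2 ≡ 3570 · 5460 · 2277 · 7461 (mod 9903).
Accumulate the product:
3570 · 5460 = 19492200 ≡ 3096
3096 · 2277 = 7049592 ≡ 8559
8559 · 7461 = 63858699 ≡ 4155

4155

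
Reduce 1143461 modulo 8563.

4582

1143461 = 133×8563 + 4582, so 1143461 ≡ 4582 (mod 8563).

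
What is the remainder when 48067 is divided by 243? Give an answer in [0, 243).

196

48067 = 197·243 + 196, so 48067 ≡ 196 (mod 243).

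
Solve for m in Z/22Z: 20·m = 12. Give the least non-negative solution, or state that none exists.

5

gcd(20, 22) = 2, and 2 | 12, so solutions exist.
Divide through by 2: 10·m mod 11 = 6.
10⁻¹ ≡ 10 (mod 11).
m ≡ 10·6 ≡ 5 (mod 11).
The smallest non-negative solution is m = 5.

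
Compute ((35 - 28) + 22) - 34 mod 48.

35 - 28 = 7
7 + 22 = 29
29 - 34 = -5 ≡ 43 (mod 48)

43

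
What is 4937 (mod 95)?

92

4937 = 51*95 + 92, so 4937 ≡ 92 (mod 95).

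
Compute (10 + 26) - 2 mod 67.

10 + 26 = 36
36 - 2 = 34

34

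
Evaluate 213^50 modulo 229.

121

Compute successive squares:
50 in binary is 110010, i.e. 50 = 32 + 16 + 2.
213^1 ≡ 213 (mod 229)
213^2 ≡ 213^2 = 45369 ≡ 27 (mod 229)
213^4 ≡ 27^2 = 729 ≡ 42 (mod 229)
213^8 ≡ 42^2 = 1764 ≡ 161 (mod 229)
213^16 ≡ 161^2 = 25921 ≡ 44 (mod 229)
213^32 ≡ 44^2 = 1936 ≡ 104 (mod 229)
213^50 = 213^32 * 213^16 * 213^2 ≡ 104 * 44 * 27 (mod 229).
Accumulate the product:
104 * 44 = 4576 ≡ 225
225 * 27 = 6075 ≡ 121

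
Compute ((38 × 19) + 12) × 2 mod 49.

47

38 × 19 = 722 ≡ 36 (mod 49)
36 + 12 = 48
48 × 2 = 96 ≡ 47 (mod 49)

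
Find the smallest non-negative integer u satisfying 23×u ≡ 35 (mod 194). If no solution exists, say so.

gcd(23, 194) = 1, so a unique solution mod 194 exists.
23⁻¹ ≡ 135 (mod 194).
u ≡ 135×35 ≡ 69 (mod 194).

69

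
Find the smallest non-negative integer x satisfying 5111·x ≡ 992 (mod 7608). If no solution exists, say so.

1456

gcd(5111, 7608) = 1, so a unique solution mod 7608 exists.
5111⁻¹ ≡ 2471 (mod 7608).
x ≡ 2471·992 ≡ 1456 (mod 7608).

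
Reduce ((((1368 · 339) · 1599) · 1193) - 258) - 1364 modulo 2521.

1368 · 339 = 463752 ≡ 2409 (mod 2521)
2409 · 1599 = 3851991 ≡ 2424 (mod 2521)
2424 · 1193 = 2891832 ≡ 245 (mod 2521)
245 - 258 = -13 ≡ 2508 (mod 2521)
2508 - 1364 = 1144

1144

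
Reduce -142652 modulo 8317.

-142652 = -18×8317 + 7054, so -142652 ≡ 7054 (mod 8317).

7054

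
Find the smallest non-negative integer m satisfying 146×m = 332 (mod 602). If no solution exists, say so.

gcd(146, 602) = 2, and 2 | 332, so solutions exist.
Divide through by 2: 73×m mod 301 = 166.
73⁻¹ ≡ 33 (mod 301).
m ≡ 33×166 ≡ 60 (mod 301).
The smallest non-negative solution is m = 60.

60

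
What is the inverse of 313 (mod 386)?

Apply the Euclidean algorithm and back-substitute:
386 = 1×313 + 73
313 = 4×73 + 21
73 = 3×21 + 10
21 = 2×10 + 1
10 = 10×1 + 0
gcd(313, 386) = 1, so the inverse exists.
Back-substitute for 1:
1 = 1×21 − 2×10
  = −2×73 + 7×21
  = 7×313 − 30×73
  = −30×386 + 37×313
So 313⁻¹ ≡ 37 (mod 386).

37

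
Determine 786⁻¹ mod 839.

Apply the Euclidean algorithm and back-substitute:
839 = 1×786 + 53
786 = 14×53 + 44
53 = 1×44 + 9
44 = 4×9 + 8
9 = 1×8 + 1
8 = 8×1 + 0
gcd(786, 839) = 1, so the inverse exists.
Bézout: 1 = 89×839 − 95×786.
So 786⁻¹ ≡ −95 ≡ 744 (mod 839).

744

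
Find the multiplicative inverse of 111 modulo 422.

403

422 = 3*111 + 89
111 = 1*89 + 22
89 = 4*22 + 1
22 = 22*1 + 0
gcd(111, 422) = 1, so the inverse exists.
Back-substitute for 1:
1 = 1*89 − 4*22
  = −4*111 + 5*89
  = 5*422 − 19*111
So 111⁻¹ ≡ −19 ≡ 403 (mod 422).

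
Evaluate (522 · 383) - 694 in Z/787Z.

121

522 · 383 = 199926 ≡ 28 (mod 787)
28 - 694 = -666 ≡ 121 (mod 787)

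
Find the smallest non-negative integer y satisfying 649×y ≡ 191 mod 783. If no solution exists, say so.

542

gcd(649, 783) = 1, so a unique solution mod 783 exists.
649⁻¹ ≡ 298 (mod 783).
y ≡ 298×191 ≡ 542 (mod 783).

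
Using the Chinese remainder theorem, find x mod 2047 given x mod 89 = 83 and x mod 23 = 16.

706

89⁻¹ mod 23: 89*15 ≡ 1 (mod 23), so 89⁻¹ ≡ 15.
x = 83 + 89*((16 − 83)*15 mod 23) = 83 + 89*7 = 706.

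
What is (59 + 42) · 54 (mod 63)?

59 + 42 = 101 ≡ 38 (mod 63)
38 · 54 = 2052 ≡ 36 (mod 63)

36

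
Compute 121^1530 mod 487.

Using repeated squaring:
1530 in binary is 10111111010, i.e. 1530 = 1024 + 256 + 128 + 64 + 32 + 16 + 8 + 2.
121^1 ≡ 121 (mod 487)
121^2 ≡ 121^2 = 14641 ≡ 31 (mod 487)
121^4 ≡ 31^2 = 961 ≡ 474 (mod 487)
121^8 ≡ 474^2 = 224676 ≡ 169 (mod 487)
121^16 ≡ 169^2 = 28561 ≡ 315 (mod 487)
121^32 ≡ 315^2 = 99225 ≡ 364 (mod 487)
121^64 ≡ 364^2 = 132496 ≡ 32 (mod 487)
121^128 ≡ 32^2 = 1024 ≡ 50 (mod 487)
121^256 ≡ 50^2 = 2500 ≡ 65 (mod 487)
121^512 ≡ 65^2 = 4225 ≡ 329 (mod 487)
121^1024 ≡ 329^2 = 108241 ≡ 127 (mod 487)
121^1530 = 121^1024 × 121^256 × 121^128 × 121^64 × 121^32 × 121^16 × 121^8 × 121^2 ≡ 127 × 65 × 50 × 32 × 364 × 315 × 169 × 31 (mod 487).
Accumulate the product:
127 × 65 = 8255 ≡ 463
463 × 50 = 23150 ≡ 261
261 × 32 = 8352 ≡ 73
73 × 364 = 26572 ≡ 274
274 × 315 = 86310 ≡ 111
111 × 169 = 18759 ≡ 253
253 × 31 = 7843 ≡ 51

51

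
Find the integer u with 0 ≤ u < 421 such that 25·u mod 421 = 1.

421 = 16·25 + 21
25 = 1·21 + 4
21 = 5·4 + 1
4 = 4·1 + 0
gcd(25, 421) = 1, so the inverse exists.
Back-substitute for 1:
1 = 1·21 − 5·4
  = −5·25 + 6·21
  = 6·421 − 101·25
So 25⁻¹ ≡ −101 ≡ 320 (mod 421).

320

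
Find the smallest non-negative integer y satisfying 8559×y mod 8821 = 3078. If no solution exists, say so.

2143

gcd(8559, 8821) = 1, so a unique solution mod 8821 exists.
8559⁻¹ ≡ 101 (mod 8821).
y ≡ 101×3078 ≡ 2143 (mod 8821).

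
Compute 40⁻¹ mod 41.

41 = 1*40 + 1
40 = 40*1 + 0
gcd(40, 41) = 1, so the inverse exists.
Back-substitute for 1:
1 = 1*41 − 1*40
So 40⁻¹ ≡ −1 ≡ 40 (mod 41).

40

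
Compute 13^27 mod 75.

67

By square-and-multiply:
27 in binary is 11011, i.e. 27 = 16 + 8 + 2 + 1.
13^1 ≡ 13 (mod 75)
13^2 ≡ 13^2 = 169 ≡ 19 (mod 75)
13^4 ≡ 19^2 = 361 ≡ 61 (mod 75)
13^8 ≡ 61^2 = 3721 ≡ 46 (mod 75)
13^16 ≡ 46^2 = 2116 ≡ 16 (mod 75)
13^27 = 13^16 × 13^8 × 13^2 × 13^1 ≡ 16 × 46 × 19 × 13 (mod 75).
Accumulate the product:
16 × 46 = 736 ≡ 61
61 × 19 = 1159 ≡ 34
34 × 13 = 442 ≡ 67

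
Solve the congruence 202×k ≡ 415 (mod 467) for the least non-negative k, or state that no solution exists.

gcd(202, 467) = 1, so a unique solution mod 467 exists.
202⁻¹ ≡ 252 (mod 467).
k ≡ 252×415 ≡ 439 (mod 467).

439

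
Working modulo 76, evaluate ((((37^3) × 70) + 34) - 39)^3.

(37)^3 ≡ 37 (mod 76)
37 × 70 = 2590 ≡ 6 (mod 76)
6 + 34 = 40
40 - 39 = 1
(1)^3 ≡ 1 (mod 76)

1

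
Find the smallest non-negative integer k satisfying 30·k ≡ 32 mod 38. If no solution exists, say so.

gcd(30, 38) = 2, and 2 | 32, so solutions exist.
Divide through by 2: 15·k = 16 (mod 19).
15⁻¹ ≡ 14 (mod 19).
k ≡ 14·16 ≡ 15 (mod 19).
The smallest non-negative solution is k = 15.

15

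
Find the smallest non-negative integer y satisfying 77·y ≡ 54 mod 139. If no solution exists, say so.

gcd(77, 139) = 1, so a unique solution mod 139 exists.
77⁻¹ ≡ 65 (mod 139).
y ≡ 65·54 ≡ 35 (mod 139).

35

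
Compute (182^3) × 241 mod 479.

(182)^3 ≡ 353 (mod 479)
353 × 241 = 85073 ≡ 290 (mod 479)

290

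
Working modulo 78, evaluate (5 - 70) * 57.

39

5 - 70 = -65 ≡ 13 (mod 78)
13 * 57 = 741 ≡ 39 (mod 78)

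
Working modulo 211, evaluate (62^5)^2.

179

(62)^5 ≡ 161 (mod 211)
(161)^2 ≡ 179 (mod 211)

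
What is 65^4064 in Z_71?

By square-and-multiply:
65^1 ≡ 65 (mod 71)
65^2 ≡ 65^2 = 4225 ≡ 36 (mod 71)
65^4 ≡ 36^2 = 1296 ≡ 18 (mod 71)
65^8 ≡ 18^2 = 324 ≡ 40 (mod 71)
65^16 ≡ 40^2 = 1600 ≡ 38 (mod 71)
65^32 ≡ 38^2 = 1444 ≡ 24 (mod 71)
65^64 ≡ 24^2 = 576 ≡ 8 (mod 71)
65^128 ≡ 8^2 = 64 (mod 71)
65^256 ≡ 64^2 = 4096 ≡ 49 (mod 71)
65^512 ≡ 49^2 = 2401 ≡ 58 (mod 71)
65^1024 ≡ 58^2 = 3364 ≡ 27 (mod 71)
65^2048 ≡ 27^2 = 729 ≡ 19 (mod 71)
65^4064 = 65^2048 * 65^1024 * 65^512 * 65^256 * 65^128 * 65^64 * 65^32 ≡ 19 * 27 * 58 * 49 * 64 * 8 * 24 (mod 71).
Accumulate the product:
19 * 27 = 513 ≡ 16
16 * 58 = 928 ≡ 5
5 * 49 = 245 ≡ 32
32 * 64 = 2048 ≡ 60
60 * 8 = 480 ≡ 54
54 * 24 = 1296 ≡ 18

18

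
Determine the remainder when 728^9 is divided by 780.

Using repeated squaring:
9 in binary is 1001, i.e. 9 = 8 + 1.
728^1 ≡ 728 (mod 780)
728^2 ≡ 728^2 = 529984 ≡ 364 (mod 780)
728^4 ≡ 364^2 = 132496 ≡ 676 (mod 780)
728^8 ≡ 676^2 = 456976 ≡ 676 (mod 780)
728^9 = 728^8 * 728^1 ≡ 676 * 728 (mod 780).
676 * 728 = 492128 ≡ 728 (mod 780).

728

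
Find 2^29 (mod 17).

15

29 in binary is 11101, i.e. 29 = 16 + 8 + 4 + 1.
2^1 ≡ 2 (mod 17)
2^2 ≡ 2^2 = 4 (mod 17)
2^4 ≡ 4^2 = 16 (mod 17)
2^8 ≡ 16^2 = 256 ≡ 1 (mod 17)
2^16 ≡ 1^2 = 1 (mod 17)
2^29 = 2^16 × 2^8 × 2^4 × 2^1 ≡ 1 × 1 × 16 × 2 (mod 17).
Accumulate the product:
1 × 1 = 1
1 × 16 = 16
16 × 2 = 32 ≡ 15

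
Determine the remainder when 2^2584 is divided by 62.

16

2584 in binary is 101000011000, i.e. 2584 = 2048 + 512 + 16 + 8.
2^1 ≡ 2 (mod 62)
2^2 ≡ 2^2 = 4 (mod 62)
2^4 ≡ 4^2 = 16 (mod 62)
2^8 ≡ 16^2 = 256 ≡ 8 (mod 62)
2^16 ≡ 8^2 = 64 ≡ 2 (mod 62)
2^32 ≡ 2^2 = 4 (mod 62)
2^64 ≡ 4^2 = 16 (mod 62)
2^128 ≡ 16^2 = 256 ≡ 8 (mod 62)
2^256 ≡ 8^2 = 64 ≡ 2 (mod 62)
2^512 ≡ 2^2 = 4 (mod 62)
2^1024 ≡ 4^2 = 16 (mod 62)
2^2048 ≡ 16^2 = 256 ≡ 8 (mod 62)
2^2584 = 2^2048 × 2^512 × 2^16 × 2^8 ≡ 8 × 4 × 2 × 8 (mod 62).
Accumulate the product:
8 × 4 = 32
32 × 2 = 64 ≡ 2
2 × 8 = 16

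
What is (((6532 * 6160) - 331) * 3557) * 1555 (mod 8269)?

3986

6532 * 6160 = 40237120 ≡ 166 (mod 8269)
166 - 331 = -165 ≡ 8104 (mod 8269)
8104 * 3557 = 28825928 ≡ 194 (mod 8269)
194 * 1555 = 301670 ≡ 3986 (mod 8269)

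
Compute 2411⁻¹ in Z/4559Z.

Run the extended Euclidean algorithm:
4559 = 1×2411 + 2148
2411 = 1×2148 + 263
2148 = 8×263 + 44
263 = 5×44 + 43
44 = 1×43 + 1
43 = 43×1 + 0
gcd(2411, 4559) = 1, so the inverse exists.
Back-substitute for 1:
1 = 1×44 − 1×43
  = −1×263 + 6×44
  = 6×2148 − 49×263
  = −49×2411 + 55×2148
  = 55×4559 − 104×2411
So 2411⁻¹ ≡ −104 ≡ 4455 (mod 4559).

4455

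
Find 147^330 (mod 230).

Using repeated squaring:
147^1 ≡ 147 (mod 230)
147^2 ≡ 147^2 = 21609 ≡ 219 (mod 230)
147^4 ≡ 219^2 = 47961 ≡ 121 (mod 230)
147^8 ≡ 121^2 = 14641 ≡ 151 (mod 230)
147^16 ≡ 151^2 = 22801 ≡ 31 (mod 230)
147^32 ≡ 31^2 = 961 ≡ 41 (mod 230)
147^64 ≡ 41^2 = 1681 ≡ 71 (mod 230)
147^128 ≡ 71^2 = 5041 ≡ 211 (mod 230)
147^256 ≡ 211^2 = 44521 ≡ 131 (mod 230)
147^330 = 147^256 * 147^64 * 147^8 * 147^2 ≡ 131 * 71 * 151 * 219 (mod 230).
Accumulate the product:
131 * 71 = 9301 ≡ 101
101 * 151 = 15251 ≡ 71
71 * 219 = 15549 ≡ 139

139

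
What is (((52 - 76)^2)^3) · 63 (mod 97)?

69

52 - 76 = -24 ≡ 73 (mod 97)
(73)^2 ≡ 91 (mod 97)
(91)^3 ≡ 75 (mod 97)
75 · 63 = 4725 ≡ 69 (mod 97)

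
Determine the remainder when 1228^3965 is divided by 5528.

4160

Compute successive squares:
3965 in binary is 111101111101, i.e. 3965 = 2048 + 1024 + 512 + 256 + 64 + 32 + 16 + 8 + 4 + 1.
1228^1 ≡ 1228 (mod 5528)
1228^2 ≡ 1228^2 = 1507984 ≡ 4368 (mod 5528)
1228^4 ≡ 4368^2 = 19079424 ≡ 2296 (mod 5528)
1228^8 ≡ 2296^2 = 5271616 ≡ 3432 (mod 5528)
1228^16 ≡ 3432^2 = 11778624 ≡ 3984 (mod 5528)
1228^32 ≡ 3984^2 = 15872256 ≡ 1368 (mod 5528)
1228^64 ≡ 1368^2 = 1871424 ≡ 2960 (mod 5528)
1228^128 ≡ 2960^2 = 8761600 ≡ 5248 (mod 5528)
1228^256 ≡ 5248^2 = 27541504 ≡ 1008 (mod 5528)
1228^512 ≡ 1008^2 = 1016064 ≡ 4440 (mod 5528)
1228^1024 ≡ 4440^2 = 19713600 ≡ 752 (mod 5528)
1228^2048 ≡ 752^2 = 565504 ≡ 1648 (mod 5528)
1228^3965 = 1228^2048 × 1228^1024 × 1228^512 × 1228^256 × 1228^64 × 1228^32 × 1228^16 × 1228^8 × 1228^4 × 1228^1 ≡ 1648 × 752 × 4440 × 1008 × 2960 × 1368 × 3984 × 3432 × 2296 × 1228 (mod 5528).
Accumulate the product:
1648 × 752 = 1239296 ≡ 1024
1024 × 4440 = 4546560 ≡ 2544
2544 × 1008 = 2564352 ≡ 4888
4888 × 2960 = 14468480 ≡ 1704
1704 × 1368 = 2331072 ≡ 3784
3784 × 3984 = 15075456 ≡ 600
600 × 3432 = 2059200 ≡ 2784
2784 × 2296 = 6392064 ≡ 1696
1696 × 1228 = 2082688 ≡ 4160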